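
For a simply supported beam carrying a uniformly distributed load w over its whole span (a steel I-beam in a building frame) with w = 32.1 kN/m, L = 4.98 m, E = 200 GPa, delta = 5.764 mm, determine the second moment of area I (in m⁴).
Model: a simply supported beam carrying a uniformly distributed load w over its whole span, so delta = (5·w·L^4) / (384·E·I).
Solve for I: I = (5·w·L^4) / (384·delta·E).
Convert to SI units:
  w = 32.1 kN/m = 32100 N/m
  E = 200 GPa = 2 × 10¹¹ Pa
  delta = 5.764 mm = 0.005764 m
Substitute:
  I = (5 × 32100 × 4.98^4) / (384 × 0.005764 × (2 × 10¹¹))
  I = 0.000223 m⁴
Final answer: I = 0.000223 m⁴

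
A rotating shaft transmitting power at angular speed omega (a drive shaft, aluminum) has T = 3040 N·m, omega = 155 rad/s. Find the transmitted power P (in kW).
Model: a rotating shaft transmitting power at angular speed omega, so P = T·omega.
Substitute:
  P = 3040 × 155
  P = 471200 W
Convert: P = 471200 W = 471.2 kW
Final answer: P = 471.2 kW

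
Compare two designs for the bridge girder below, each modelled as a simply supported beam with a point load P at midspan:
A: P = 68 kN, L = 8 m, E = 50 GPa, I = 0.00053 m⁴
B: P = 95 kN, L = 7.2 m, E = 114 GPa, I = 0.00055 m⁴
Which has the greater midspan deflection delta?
Model: a simply supported beam with a point load P at midspan, so delta = (P·L^3) / (48·E·I) (SI units).
  A: delta = (68000 × 8^3) / (48 × (5 × 10¹⁰) × 0.00053) = 0.02737 m = 27.37 mm
  B: delta = (95000 × 7.2^3) / (48 × (1.14 × 10¹¹) × 0.00055) = 0.01178 m = 11.78 mm
27.37 mm > 11.78 mm, so A is larger.
Final answer: A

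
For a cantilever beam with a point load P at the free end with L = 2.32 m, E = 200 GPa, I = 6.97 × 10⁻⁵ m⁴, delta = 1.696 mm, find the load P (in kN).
Model: a cantilever beam with a point load P at the free end, so delta = (P·L^3) / (3·E·I).
Solve for P: P = (3·delta·E·I) / L^3.
Convert to SI units:
  E = 200 GPa = 2 × 10¹¹ Pa
  delta = 1.696 mm = 0.001696 m
Substitute:
  P = (3 × 0.001696 × (2 × 10¹¹) × (6.97 × 10⁻⁵)) / 2.32^3
  P = 5680 N
Convert: P = 5680 N = 5.68 kN
Final answer: P = 5.68 kN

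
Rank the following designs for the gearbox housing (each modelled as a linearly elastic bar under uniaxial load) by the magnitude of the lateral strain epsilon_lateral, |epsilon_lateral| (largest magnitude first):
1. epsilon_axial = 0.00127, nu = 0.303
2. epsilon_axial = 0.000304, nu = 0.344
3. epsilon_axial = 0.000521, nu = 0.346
Model: a linearly elastic bar under uniaxial load, so epsilon_lateral = -nu·epsilon_axial (SI units).
  Case 1: epsilon_lateral = -(0.303 × 0.00127) = -0.0003848
  Case 2: epsilon_lateral = -(0.344 × 0.000304) = -0.0001046
  Case 3: epsilon_lateral = -(0.346 × 0.000521) = -0.0001803
Ordering by |epsilon_lateral|: 0.0003848 (case 1) > 0.0001803 (case 3) > 0.0001046 (case 2)
Final answer: 1, 3, 2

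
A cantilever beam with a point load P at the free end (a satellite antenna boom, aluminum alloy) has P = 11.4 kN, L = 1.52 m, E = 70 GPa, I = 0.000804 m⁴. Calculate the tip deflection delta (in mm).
Model: a cantilever beam with a point load P at the free end, so delta = (P·L^3) / (3·E·I).
Convert to SI units:
  P = 11.4 kN = 11400 N
  E = 70 GPa = 7 × 10¹⁰ Pa
Substitute:
  delta = (11400 × 1.52^3) / (3 × (7 × 10¹⁰) × 0.000804)
  delta = 0.0002371 m
Convert: delta = 0.0002371 m = 0.2371 mm
Final answer: delta = 0.2371 mm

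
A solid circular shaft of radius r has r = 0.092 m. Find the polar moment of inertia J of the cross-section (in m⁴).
Model: a solid circular shaft of radius r, so J = (π·r^4) / 2.
Substitute:
  J = (π × 0.092^4) / 2
  J = 0.0001125 m⁴
Final answer: J = 0.0001125 m⁴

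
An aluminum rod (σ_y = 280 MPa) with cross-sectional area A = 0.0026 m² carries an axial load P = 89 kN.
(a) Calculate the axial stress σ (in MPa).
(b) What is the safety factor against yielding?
(a) Axial stress σ = P/A. Convert P = 89 kN = 89000 N.
  σ = 89000 / 0.0026 = 3.423 × 10⁷ Pa = 34.23 MPa
(b) Safety factor SF = σ_y/σ = 280 / 34.23 = 8.18
Final answer: (a) σ = 34.23 MPa, (b) SF = 8.18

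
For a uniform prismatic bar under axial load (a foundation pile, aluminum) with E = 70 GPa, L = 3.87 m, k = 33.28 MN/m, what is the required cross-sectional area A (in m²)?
Model: a uniform prismatic bar under axial load, so k = (A·E) / L.
Solve for A: A = (k·L) / E.
Convert to SI units:
  E = 70 GPa = 7 × 10¹⁰ Pa
  k = 33.28 MN/m = 3.328 × 10⁷ N/m
Substitute:
  A = ((3.328 × 10⁷) × 3.87) / (7 × 10¹⁰)
  A = 0.00184 m²
Final answer: A = 0.00184 m²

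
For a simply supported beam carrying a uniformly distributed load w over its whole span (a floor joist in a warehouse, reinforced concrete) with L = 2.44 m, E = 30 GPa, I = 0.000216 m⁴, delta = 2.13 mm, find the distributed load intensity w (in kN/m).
Model: a simply supported beam carrying a uniformly distributed load w over its whole span, so delta = (5·w·L^4) / (384·E·I).
Solve for w: w = (384·delta·E·I) / (5·L^4).
Convert to SI units:
  E = 30 GPa = 3 × 10¹⁰ Pa
  delta = 2.13 mm = 0.00213 m
Substitute:
  w = (384 × 0.00213 × (3 × 10¹⁰) × 0.000216) / (5 × 2.44^4)
  w = 29910 N/m
Convert: w = 29910 N/m = 29.91 kN/m
Final answer: w = 29.91 kN/m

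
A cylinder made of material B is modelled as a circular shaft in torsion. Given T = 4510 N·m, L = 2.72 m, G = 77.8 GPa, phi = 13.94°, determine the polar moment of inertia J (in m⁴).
Model: a circular shaft in torsion, so phi = (T·L) / (G·J).
Solve for J: J = (T·L) / (phi·G).
Convert to SI units:
  G = 77.8 GPa = 7.78 × 10¹⁰ Pa
  phi = 13.94° = 0.2433 rad
Substitute:
  J = (4510 × 2.72) / (0.2433 × (7.78 × 10¹⁰))
  J = 6.481 × 10⁻⁷ m⁴
Final answer: J = 6.481 × 10⁻⁷ m⁴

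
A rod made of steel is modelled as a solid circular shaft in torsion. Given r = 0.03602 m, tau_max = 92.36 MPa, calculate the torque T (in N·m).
Model: a solid circular shaft in torsion, so tau_max = (2·T) / (π·r^3).
Solve for T: T = (π·tau_max·r^3) / 2.
Convert to SI units:
  tau_max = 92.36 MPa = 9.236 × 10⁷ Pa
Substitute:
  T = (π × (9.236 × 10⁷) × 0.03602^3) / 2
  T = 6780 N·m
Final answer: T = 6780 N·m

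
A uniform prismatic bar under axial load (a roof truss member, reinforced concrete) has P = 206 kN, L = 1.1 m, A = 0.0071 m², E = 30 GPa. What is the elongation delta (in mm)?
Model: a uniform prismatic bar under axial load, so delta = (P·L) / (A·E).
Convert to SI units:
  P = 206 kN = 206000 N
  E = 30 GPa = 3 × 10¹⁰ Pa
Substitute:
  delta = (206000 × 1.1) / (0.0071 × (3 × 10¹⁰))
  delta = 0.001064 m
Convert: delta = 0.001064 m = 1.064 mm
Final answer: delta = 1.064 mm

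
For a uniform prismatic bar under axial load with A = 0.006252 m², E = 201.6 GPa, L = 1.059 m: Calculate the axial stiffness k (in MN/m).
Model: a uniform prismatic bar under axial load, so k = (A·E) / L.
Convert to SI units:
  E = 201.6 GPa = 2.016 × 10¹¹ Pa
Substitute:
  k = (0.006252 × (2.016 × 10¹¹)) / 1.059
  k = 1.19 × 10⁹ N/m
Convert: k = 1.19 × 10⁹ N/m = 1190 MN/m
Final answer: k = 1190 MN/m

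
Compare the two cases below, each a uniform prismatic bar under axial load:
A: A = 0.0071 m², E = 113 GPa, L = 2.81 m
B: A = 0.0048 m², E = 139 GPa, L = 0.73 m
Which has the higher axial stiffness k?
Model: a uniform prismatic bar under axial load, so k = (A·E) / L (SI units).
  A: k = (0.0071 × (1.13 × 10¹¹)) / 2.81 = 2.855 × 10⁸ N/m = 285.5 MN/m
  B: k = (0.0048 × (1.39 × 10¹¹)) / 0.73 = 9.14 × 10⁸ N/m = 914 MN/m
914 MN/m > 285.5 MN/m, so B is larger.
Final answer: B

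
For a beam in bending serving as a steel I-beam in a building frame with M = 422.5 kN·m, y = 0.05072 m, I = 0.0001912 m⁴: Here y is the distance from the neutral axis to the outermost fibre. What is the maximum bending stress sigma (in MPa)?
Model: a beam in bending, so sigma = (M·y) / I.
Convert to SI units:
  M = 422.5 kN·m = 422500 N·m
Substitute:
  sigma = (422500 × 0.05072) / 0.0001912
  sigma = 1.121 × 10⁸ Pa
Convert: sigma = 1.121 × 10⁸ Pa = 112.1 MPa
Final answer: sigma = 112.1 MPa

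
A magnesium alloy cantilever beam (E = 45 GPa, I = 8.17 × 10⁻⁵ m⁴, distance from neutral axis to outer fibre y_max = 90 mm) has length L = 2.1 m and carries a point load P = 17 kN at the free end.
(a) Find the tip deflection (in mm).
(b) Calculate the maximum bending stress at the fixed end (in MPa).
(a) Tip deflection of a cantilever with an end point load: δ = P·L^3 / (3·E·I). Convert P = 17 kN = 17000 N, E = 45 GPa = 4.5 × 10¹⁰ Pa.
  δ = (17000 × 2.1^3) / (3 × (4.5 × 10¹⁰) × (8.17 × 10⁻⁵)) = 0.01427 m = 14.27 mm
(b) Maximum bending moment at the fixed end: M = P·L = 17000 × 2.1 = 35700 N·m. Convert y_max = 90 mm = 0.09 m.
  σ = M·y_max / I = (35700 × 0.09) / (8.17 × 10⁻⁵) = 3.933 × 10⁷ Pa = 39.33 MPa
Final answer: (a) δ = 14.27 mm, (b) σ = 39.33 MPa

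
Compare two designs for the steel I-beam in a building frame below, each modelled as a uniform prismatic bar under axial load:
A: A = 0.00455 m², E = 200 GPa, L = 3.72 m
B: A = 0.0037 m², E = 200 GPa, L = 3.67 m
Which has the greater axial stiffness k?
Model: a uniform prismatic bar under axial load, so k = (A·E) / L (SI units).
  A: k = (0.00455 × (2 × 10¹¹)) / 3.72 = 2.446 × 10⁸ N/m = 244.6 MN/m
  B: k = (0.0037 × (2 × 10¹¹)) / 3.67 = 2.016 × 10⁸ N/m = 201.6 MN/m
244.6 MN/m > 201.6 MN/m, so A is larger.
Final answer: A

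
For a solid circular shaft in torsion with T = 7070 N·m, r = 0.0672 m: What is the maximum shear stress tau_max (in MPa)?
Model: a solid circular shaft in torsion, so tau_max = (2·T) / (π·r^3).
Substitute:
  tau_max = (2 × 7070) / (π × 0.0672^3)
  tau_max = 1.483 × 10⁷ Pa
Convert: tau_max = 1.483 × 10⁷ Pa = 14.83 MPa
Final answer: tau_max = 14.83 MPa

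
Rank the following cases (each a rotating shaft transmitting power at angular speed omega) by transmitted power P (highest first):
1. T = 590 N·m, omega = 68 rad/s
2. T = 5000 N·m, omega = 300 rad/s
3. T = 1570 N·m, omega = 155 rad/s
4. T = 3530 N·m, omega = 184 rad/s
Model: a rotating shaft transmitting power at angular speed omega, so P = T·omega (SI units).
  Case 1: P = 590 × 68 = 40120 W = 40.12 kW
  Case 2: P = 5000 × 300 = 1.5 × 10⁶ W = 1500 kW
  Case 3: P = 1570 × 155 = 243400 W = 243.4 kW
  Case 4: P = 3530 × 184 = 649500 W = 649.5 kW
Ordering: 1500 kW (case 2) > 649.5 kW (case 4) > 243.4 kW (case 3) > 40.12 kW (case 1)
Final answer: 2, 4, 3, 1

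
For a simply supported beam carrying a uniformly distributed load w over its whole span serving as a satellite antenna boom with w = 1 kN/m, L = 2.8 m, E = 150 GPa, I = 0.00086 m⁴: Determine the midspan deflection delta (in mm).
Model: a simply supported beam carrying a uniformly distributed load w over its whole span, so delta = (5·w·L^4) / (384·E·I).
Convert to SI units:
  w = 1 kN/m = 1000 N/m
  E = 150 GPa = 1.5 × 10¹¹ Pa
Substitute:
  delta = (5 × 1000 × 2.8^4) / (384 × (1.5 × 10¹¹) × 0.00086)
  delta = 6.204 × 10⁻⁶ m
Convert: delta = 6.204 × 10⁻⁶ m = 0.006204 mm
Final answer: delta = 0.006204 mm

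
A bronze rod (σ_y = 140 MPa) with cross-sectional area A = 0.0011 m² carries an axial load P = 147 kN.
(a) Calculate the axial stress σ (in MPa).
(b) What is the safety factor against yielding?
(a) Axial stress σ = P/A. Convert P = 147 kN = 147000 N.
  σ = 147000 / 0.0011 = 1.336 × 10⁸ Pa = 133.6 MPa
(b) Safety factor SF = σ_y/σ = 140 / 133.6 = 1.048
Final answer: (a) σ = 133.6 MPa, (b) SF = 1.048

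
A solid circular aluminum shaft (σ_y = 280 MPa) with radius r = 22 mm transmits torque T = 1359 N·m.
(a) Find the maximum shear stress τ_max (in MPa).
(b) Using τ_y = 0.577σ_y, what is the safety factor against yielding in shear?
(a) For a solid circular shaft, τ_max = T·r/J with J = π·r^4/2, i.e. τ_max = 2·T / (π·r^3). Convert r = 22 mm = 0.022 m.
  τ_max = (2 × 1359) / (π × 0.022^3) = 8.125 × 10⁷ Pa = 81.25 MPa
(b) τ_y = 0.577 × 280 = 161.56 MPa
  SF = τ_y/τ_max = 161.56 / 81.25 = 1.988
Final answer: (a) τ_max = 81.25 MPa, (b) SF = 1.988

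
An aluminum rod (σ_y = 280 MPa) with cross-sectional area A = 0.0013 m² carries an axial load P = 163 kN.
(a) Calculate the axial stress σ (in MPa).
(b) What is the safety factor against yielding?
(a) Axial stress σ = P/A. Convert P = 163 kN = 163000 N.
  σ = 163000 / 0.0013 = 1.254 × 10⁸ Pa = 125.4 MPa
(b) Safety factor SF = σ_y/σ = 280 / 125.4 = 2.233
Final answer: (a) σ = 125.4 MPa, (b) SF = 2.233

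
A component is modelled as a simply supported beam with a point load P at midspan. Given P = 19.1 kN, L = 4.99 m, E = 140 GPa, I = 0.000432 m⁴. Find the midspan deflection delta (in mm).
Model: a simply supported beam with a point load P at midspan, so delta = (P·L^3) / (48·E·I).
Convert to SI units:
  P = 19.1 kN = 19100 N
  E = 140 GPa = 1.4 × 10¹¹ Pa
Substitute:
  delta = (19100 × 4.99^3) / (48 × (1.4 × 10¹¹) × 0.000432)
  delta = 0.0008175 m
Convert: delta = 0.0008175 m = 0.8175 mm
Final answer: delta = 0.8175 mm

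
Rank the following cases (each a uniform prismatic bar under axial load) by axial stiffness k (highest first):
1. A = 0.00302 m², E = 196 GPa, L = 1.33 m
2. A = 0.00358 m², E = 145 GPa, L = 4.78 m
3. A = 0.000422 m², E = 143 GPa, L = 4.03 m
Model: a uniform prismatic bar under axial load, so k = (A·E) / L (SI units).
  Case 1: k = (0.00302 × (1.96 × 10¹¹)) / 1.33 = 4.451 × 10⁸ N/m = 445.1 MN/m
  Case 2: k = (0.00358 × (1.45 × 10¹¹)) / 4.78 = 1.086 × 10⁸ N/m = 108.6 MN/m
  Case 3: k = (0.000422 × (1.43 × 10¹¹)) / 4.03 = 1.497 × 10⁷ N/m = 14.97 MN/m
Ordering: 445.1 MN/m (case 1) > 108.6 MN/m (case 2) > 14.97 MN/m (case 3)
Final answer: 1, 2, 3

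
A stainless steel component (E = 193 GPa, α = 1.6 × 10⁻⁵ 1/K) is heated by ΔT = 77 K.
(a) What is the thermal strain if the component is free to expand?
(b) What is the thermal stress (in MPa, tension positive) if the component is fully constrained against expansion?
(a) Free thermal strain ε_th = α·ΔT = (1.6 × 10⁻⁵) × 77 = 0.001232
(b) Fully constrained, the expansion is suppressed, so σ = -E·α·ΔT. Convert E = 193 GPa = 1.93 × 10¹¹ Pa.
  σ = -(1.93 × 10¹¹) × (1.6 × 10⁻⁵) × 77 = -2.378 × 10⁸ Pa = -237.8 MPa (compressive)
Final answer: (a) ε_th = 0.001232, (b) σ = -237.8 MPa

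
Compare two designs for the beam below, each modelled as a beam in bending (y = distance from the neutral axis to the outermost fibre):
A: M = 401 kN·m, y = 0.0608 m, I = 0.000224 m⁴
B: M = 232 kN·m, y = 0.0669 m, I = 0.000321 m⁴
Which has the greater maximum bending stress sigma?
Model: a beam in bending (y = distance from the neutral axis to the outermost fibre), so sigma = (M·y) / I (SI units).
  A: sigma = (401000 × 0.0608) / 0.000224 = 1.088 × 10⁸ Pa = 108.8 MPa
  B: sigma = (232000 × 0.0669) / 0.000321 = 4.835 × 10⁷ Pa = 48.35 MPa
108.8 MPa > 48.35 MPa, so A is larger.
Final answer: A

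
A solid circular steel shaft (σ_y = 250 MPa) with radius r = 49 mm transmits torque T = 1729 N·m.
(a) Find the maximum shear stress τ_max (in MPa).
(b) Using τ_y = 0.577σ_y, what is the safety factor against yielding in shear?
(a) For a solid circular shaft, τ_max = T·r/J with J = π·r^4/2, i.e. τ_max = 2·T / (π·r^3). Convert r = 49 mm = 0.049 m.
  τ_max = (2 × 1729) / (π × 0.049^3) = 9.356 × 10⁶ Pa = 9.356 MPa
(b) τ_y = 0.577 × 250 = 144.25 MPa
  SF = τ_y/τ_max = 144.25 / 9.356 = 15.42
Final answer: (a) τ_max = 9.356 MPa, (b) SF = 15.42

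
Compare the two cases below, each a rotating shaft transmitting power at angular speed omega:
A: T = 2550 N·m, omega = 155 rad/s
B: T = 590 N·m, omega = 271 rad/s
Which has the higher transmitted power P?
Model: a rotating shaft transmitting power at angular speed omega, so P = T·omega (SI units).
  A: P = 2550 × 155 = 395200 W = 395.2 kW
  B: P = 590 × 271 = 159900 W = 159.9 kW
395.2 kW > 159.9 kW, so A is larger.
Final answer: A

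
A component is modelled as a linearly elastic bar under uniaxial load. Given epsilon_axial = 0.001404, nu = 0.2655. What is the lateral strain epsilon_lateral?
Model: a linearly elastic bar under uniaxial load, so epsilon_lateral = -nu·epsilon_axial.
Substitute:
  epsilon_lateral = -(0.2655 × 0.001404)
  epsilon_lateral = -0.0003728
Final answer: epsilon_lateral = -0.0003728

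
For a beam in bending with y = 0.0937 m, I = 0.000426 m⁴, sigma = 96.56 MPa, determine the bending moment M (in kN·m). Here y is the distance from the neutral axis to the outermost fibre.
Model: a beam in bending, so sigma = (M·y) / I.
Solve for M: M = (sigma·I) / y.
Convert to SI units:
  sigma = 96.56 MPa = 9.656 × 10⁷ Pa
Substitute:
  M = ((9.656 × 10⁷) × 0.000426) / 0.0937
  M = 439000 N·m
Convert: M = 439000 N·m = 439 kN·m
Final answer: M = 439 kN·m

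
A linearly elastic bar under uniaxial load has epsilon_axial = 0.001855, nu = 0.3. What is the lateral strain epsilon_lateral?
Model: a linearly elastic bar under uniaxial load, so epsilon_lateral = -nu·epsilon_axial.
Substitute:
  epsilon_lateral = -(0.3 × 0.001855)
  epsilon_lateral = -0.0005565
Final answer: epsilon_lateral = -0.0005565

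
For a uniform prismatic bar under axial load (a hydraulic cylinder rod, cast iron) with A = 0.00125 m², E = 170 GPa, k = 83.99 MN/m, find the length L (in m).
Model: a uniform prismatic bar under axial load, so k = (A·E) / L.
Solve for L: L = (A·E) / k.
Convert to SI units:
  E = 170 GPa = 1.7 × 10¹¹ Pa
  k = 83.99 MN/m = 8.399 × 10⁷ N/m
Substitute:
  L = (0.00125 × (1.7 × 10¹¹)) / (8.399 × 10⁷)
  L = 2.53 m
Final answer: L = 2.53 m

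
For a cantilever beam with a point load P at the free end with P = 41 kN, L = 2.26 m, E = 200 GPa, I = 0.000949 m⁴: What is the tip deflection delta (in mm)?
Model: a cantilever beam with a point load P at the free end, so delta = (P·L^3) / (3·E·I).
Convert to SI units:
  P = 41 kN = 41000 N
  E = 200 GPa = 2 × 10¹¹ Pa
Substitute:
  delta = (41000 × 2.26^3) / (3 × (2 × 10¹¹) × 0.000949)
  delta = 0.0008312 m
Convert: delta = 0.0008312 m = 0.8312 mm
Final answer: delta = 0.8312 mm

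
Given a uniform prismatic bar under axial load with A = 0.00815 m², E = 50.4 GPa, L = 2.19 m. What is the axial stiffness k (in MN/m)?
Model: a uniform prismatic bar under axial load, so k = (A·E) / L.
Convert to SI units:
  E = 50.4 GPa = 5.04 × 10¹⁰ Pa
Substitute:
  k = (0.00815 × (5.04 × 10¹⁰)) / 2.19
  k = 1.876 × 10⁸ N/m
Convert: k = 1.876 × 10⁸ N/m = 187.6 MN/m
Final answer: k = 187.6 MN/m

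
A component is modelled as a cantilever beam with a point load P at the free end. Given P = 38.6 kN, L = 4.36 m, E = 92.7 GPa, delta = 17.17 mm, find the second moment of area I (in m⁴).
Model: a cantilever beam with a point load P at the free end, so delta = (P·L^3) / (3·E·I).
Solve for I: I = (P·L^3) / (3·delta·E).
Convert to SI units:
  P = 38.6 kN = 38600 N
  E = 92.7 GPa = 9.27 × 10¹⁰ Pa
  delta = 17.17 mm = 0.01717 m
Substitute:
  I = (38600 × 4.36^3) / (3 × 0.01717 × (9.27 × 10¹⁰))
  I = 0.00067 m⁴
Final answer: I = 0.00067 m⁴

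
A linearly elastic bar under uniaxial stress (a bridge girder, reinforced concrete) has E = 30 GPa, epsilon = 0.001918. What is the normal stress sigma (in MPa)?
Model: a linearly elastic bar under uniaxial stress, so sigma = E·epsilon.
Convert to SI units:
  E = 30 GPa = 3 × 10¹⁰ Pa
Substitute:
  sigma = (3 × 10¹⁰) × 0.001918
  sigma = 5.754 × 10⁷ Pa
Convert: sigma = 5.754 × 10⁷ Pa = 57.54 MPa
Final answer: sigma = 57.54 MPa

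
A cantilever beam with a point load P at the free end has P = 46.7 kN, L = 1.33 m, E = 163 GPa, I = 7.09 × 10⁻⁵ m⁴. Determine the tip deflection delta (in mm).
Model: a cantilever beam with a point load P at the free end, so delta = (P·L^3) / (3·E·I).
Convert to SI units:
  P = 46.7 kN = 46700 N
  E = 163 GPa = 1.63 × 10¹¹ Pa
Substitute:
  delta = (46700 × 1.33^3) / (3 × (1.63 × 10¹¹) × (7.09 × 10⁻⁵))
  delta = 0.003169 m
Convert: delta = 0.003169 m = 3.169 mm
Final answer: delta = 3.169 mm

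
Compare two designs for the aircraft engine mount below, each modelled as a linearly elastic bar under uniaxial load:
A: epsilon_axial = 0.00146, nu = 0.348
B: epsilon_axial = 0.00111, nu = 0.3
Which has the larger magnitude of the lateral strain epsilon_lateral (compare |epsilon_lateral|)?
Model: a linearly elastic bar under uniaxial load, so epsilon_lateral = -nu·epsilon_axial (SI units).
  A: epsilon_lateral = -(0.348 × 0.00146) = -0.0005081
  B: epsilon_lateral = -(0.3 × 0.00111) = -0.000333
|epsilon_lateral|: A = 0.0005081, B = 0.000333, so A is larger in magnitude.
Final answer: A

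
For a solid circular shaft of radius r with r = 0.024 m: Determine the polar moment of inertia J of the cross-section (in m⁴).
Model: a solid circular shaft of radius r, so J = (π·r^4) / 2.
Substitute:
  J = (π × 0.024^4) / 2
  J = 5.212 × 10⁻⁷ m⁴
Final answer: J = 5.212 × 10⁻⁷ m⁴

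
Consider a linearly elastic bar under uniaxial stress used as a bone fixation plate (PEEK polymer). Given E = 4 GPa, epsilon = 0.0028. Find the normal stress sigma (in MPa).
Model: a linearly elastic bar under uniaxial stress, so sigma = E·epsilon.
Convert to SI units:
  E = 4 GPa = 4 × 10⁹ Pa
Substitute:
  sigma = (4 × 10⁹) × 0.0028
  sigma = 1.12 × 10⁷ Pa
Convert: sigma = 1.12 × 10⁷ Pa = 11.2 MPa
Final answer: sigma = 11.2 MPa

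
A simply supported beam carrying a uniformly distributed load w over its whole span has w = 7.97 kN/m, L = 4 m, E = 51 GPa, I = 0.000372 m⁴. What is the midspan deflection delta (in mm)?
Model: a simply supported beam carrying a uniformly distributed load w over its whole span, so delta = (5·w·L^4) / (384·E·I).
Convert to SI units:
  w = 7.97 kN/m = 7970 N/m
  E = 51 GPa = 5.1 × 10¹⁰ Pa
Substitute:
  delta = (5 × 7970 × 4^4) / (384 × (5.1 × 10¹⁰) × 0.000372)
  delta = 0.0014 m
Convert: delta = 0.0014 m = 1.4 mm
Final answer: delta = 1.4 mm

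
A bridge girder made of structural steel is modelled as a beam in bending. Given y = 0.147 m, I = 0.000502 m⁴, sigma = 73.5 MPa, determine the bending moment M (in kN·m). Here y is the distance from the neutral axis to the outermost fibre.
Model: a beam in bending, so sigma = (M·y) / I.
Solve for M: M = (sigma·I) / y.
Convert to SI units:
  sigma = 73.5 MPa = 7.35 × 10⁷ Pa
Substitute:
  M = ((7.35 × 10⁷) × 0.000502) / 0.147
  M = 251000 N·m
Convert: M = 251000 N·m = 251 kN·m
Final answer: M = 251 kN·m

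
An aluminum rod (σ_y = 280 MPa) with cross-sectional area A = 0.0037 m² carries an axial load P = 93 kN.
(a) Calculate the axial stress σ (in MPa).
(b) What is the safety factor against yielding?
(a) Axial stress σ = P/A. Convert P = 93 kN = 93000 N.
  σ = 93000 / 0.0037 = 2.514 × 10⁷ Pa = 25.14 MPa
(b) Safety factor SF = σ_y/σ = 280 / 25.14 = 11.14
Final answer: (a) σ = 25.14 MPa, (b) SF = 11.14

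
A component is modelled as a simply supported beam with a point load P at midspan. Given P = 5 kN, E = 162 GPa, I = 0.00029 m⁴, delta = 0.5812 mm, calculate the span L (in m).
Model: a simply supported beam with a point load P at midspan, so delta = (P·L^3) / (48·E·I).
Solve for L: L = ((48·delta·E·I) / P)^(1/3).
Convert to SI units:
  P = 5 kN = 5000 N
  E = 162 GPa = 1.62 × 10¹¹ Pa
  delta = 0.5812 mm = 0.0005812 m
Substitute:
  L = ((48 × 0.0005812 × (1.62 × 10¹¹) × 0.00029) / 5000)^(1/3)
  L = 6.4 m
Final answer: L = 6.4 m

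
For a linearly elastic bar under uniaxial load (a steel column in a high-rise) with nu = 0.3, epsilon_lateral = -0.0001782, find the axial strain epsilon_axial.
Model: a linearly elastic bar under uniaxial load, so epsilon_lateral = -nu·epsilon_axial.
Solve for epsilon_axial: epsilon_axial = -epsilon_lateral / nu.
Substitute:
  epsilon_axial = -(-0.0001782) / 0.3
  epsilon_axial = 0.000594
Final answer: epsilon_axial = 0.000594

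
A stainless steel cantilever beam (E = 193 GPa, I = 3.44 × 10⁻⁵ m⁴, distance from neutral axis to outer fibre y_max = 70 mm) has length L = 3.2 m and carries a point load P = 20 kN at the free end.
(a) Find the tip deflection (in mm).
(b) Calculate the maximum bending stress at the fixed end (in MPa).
(a) Tip deflection of a cantilever with an end point load: δ = P·L^3 / (3·E·I). Convert P = 20 kN = 20000 N, E = 193 GPa = 1.93 × 10¹¹ Pa.
  δ = (20000 × 3.2^3) / (3 × (1.93 × 10¹¹) × (3.44 × 10⁻⁵)) = 0.0329 m = 32.9 mm
(b) Maximum bending moment at the fixed end: M = P·L = 20000 × 3.2 = 64000 N·m. Convert y_max = 70 mm = 0.07 m.
  σ = M·y_max / I = (64000 × 0.07) / (3.44 × 10⁻⁵) = 1.302 × 10⁸ Pa = 130.2 MPa
Final answer: (a) δ = 32.9 mm, (b) σ = 130.2 MPa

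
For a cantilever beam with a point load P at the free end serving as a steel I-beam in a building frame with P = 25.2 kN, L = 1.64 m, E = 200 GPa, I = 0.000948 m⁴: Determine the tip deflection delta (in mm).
Model: a cantilever beam with a point load P at the free end, so delta = (P·L^3) / (3·E·I).
Convert to SI units:
  P = 25.2 kN = 25200 N
  E = 200 GPa = 2 × 10¹¹ Pa
Substitute:
  delta = (25200 × 1.64^3) / (3 × (2 × 10¹¹) × 0.000948)
  delta = 0.0001954 m
Convert: delta = 0.0001954 m = 0.1954 mm
Final answer: delta = 0.1954 mm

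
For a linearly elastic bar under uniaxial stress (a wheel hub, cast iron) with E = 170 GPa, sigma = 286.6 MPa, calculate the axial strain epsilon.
Model: a linearly elastic bar under uniaxial stress, so sigma = E·epsilon.
Solve for epsilon: epsilon = sigma / E.
Convert to SI units:
  E = 170 GPa = 1.7 × 10¹¹ Pa
  sigma = 286.6 MPa = 2.866 × 10⁸ Pa
Substitute:
  epsilon = (2.866 × 10⁸) / (1.7 × 10¹¹)
  epsilon = 0.001686
Final answer: epsilon = 0.001686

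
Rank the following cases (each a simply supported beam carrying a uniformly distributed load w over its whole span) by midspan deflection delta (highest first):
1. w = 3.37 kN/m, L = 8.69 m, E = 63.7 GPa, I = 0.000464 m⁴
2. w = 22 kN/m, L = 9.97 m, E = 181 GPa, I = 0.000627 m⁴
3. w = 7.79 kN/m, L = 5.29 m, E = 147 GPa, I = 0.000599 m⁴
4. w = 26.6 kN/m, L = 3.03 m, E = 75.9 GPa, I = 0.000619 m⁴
Model: a simply supported beam carrying a uniformly distributed load w over its whole span, so delta = (5·w·L^4) / (384·E·I) (SI units).
  Case 1: delta = (5 × 3370 × 8.69^4) / (384 × (6.37 × 10¹⁰) × 0.000464) = 0.008466 m = 8.466 mm
  Case 2: delta = (5 × 22000 × 9.97^4) / (384 × (1.81 × 10¹¹) × 0.000627) = 0.02494 m = 24.94 mm
  Case 3: delta = (5 × 7790 × 5.29^4) / (384 × (1.47 × 10¹¹) × 0.000599) = 0.0009021 m = 0.9021 mm
  Case 4: delta = (5 × 26600 × 3.03^4) / (384 × (7.59 × 10¹⁰) × 0.000619) = 0.0006214 m = 0.6214 mm
Ordering: 24.94 mm (case 2) > 8.466 mm (case 1) > 0.9021 mm (case 3) > 0.6214 mm (case 4)
Final answer: 2, 1, 3, 4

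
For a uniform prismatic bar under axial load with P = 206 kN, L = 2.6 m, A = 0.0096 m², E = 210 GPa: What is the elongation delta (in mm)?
Model: a uniform prismatic bar under axial load, so delta = (P·L) / (A·E).
Convert to SI units:
  P = 206 kN = 206000 N
  E = 210 GPa = 2.1 × 10¹¹ Pa
Substitute:
  delta = (206000 × 2.6) / (0.0096 × (2.1 × 10¹¹))
  delta = 0.0002657 m
Convert: delta = 0.0002657 m = 0.2657 mm
Final answer: delta = 0.2657 mm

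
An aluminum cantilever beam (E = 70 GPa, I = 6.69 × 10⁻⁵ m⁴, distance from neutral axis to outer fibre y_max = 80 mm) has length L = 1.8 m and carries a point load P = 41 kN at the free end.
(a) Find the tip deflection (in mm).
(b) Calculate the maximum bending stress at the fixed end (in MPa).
(a) Tip deflection of a cantilever with an end point load: δ = P·L^3 / (3·E·I). Convert P = 41 kN = 41000 N, E = 70 GPa = 7 × 10¹⁰ Pa.
  δ = (41000 × 1.8^3) / (3 × (7 × 10¹⁰) × (6.69 × 10⁻⁵)) = 0.01702 m = 17.02 mm
(b) Maximum bending moment at the fixed end: M = P·L = 41000 × 1.8 = 73800 N·m. Convert y_max = 80 mm = 0.08 m.
  σ = M·y_max / I = (73800 × 0.08) / (6.69 × 10⁻⁵) = 8.825 × 10⁷ Pa = 88.25 MPa
Final answer: (a) δ = 17.02 mm, (b) σ = 88.25 MPa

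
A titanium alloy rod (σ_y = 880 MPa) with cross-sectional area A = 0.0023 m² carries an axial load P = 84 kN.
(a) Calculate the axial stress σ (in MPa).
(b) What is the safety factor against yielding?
(a) Axial stress σ = P/A. Convert P = 84 kN = 84000 N.
  σ = 84000 / 0.0023 = 3.652 × 10⁷ Pa = 36.52 MPa
(b) Safety factor SF = σ_y/σ = 880 / 36.52 = 24.1
Final answer: (a) σ = 36.52 MPa, (b) SF = 24.1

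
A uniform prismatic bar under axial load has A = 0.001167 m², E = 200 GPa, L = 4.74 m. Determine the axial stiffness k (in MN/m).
Model: a uniform prismatic bar under axial load, so k = (A·E) / L.
Convert to SI units:
  E = 200 GPa = 2 × 10¹¹ Pa
Substitute:
  k = (0.001167 × (2 × 10¹¹)) / 4.74
  k = 4.924 × 10⁷ N/m
Convert: k = 4.924 × 10⁷ N/m = 49.24 MN/m
Final answer: k = 49.24 MN/m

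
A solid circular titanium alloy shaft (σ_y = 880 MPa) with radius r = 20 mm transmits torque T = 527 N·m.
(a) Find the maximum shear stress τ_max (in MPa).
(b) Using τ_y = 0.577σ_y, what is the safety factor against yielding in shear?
(a) For a solid circular shaft, τ_max = T·r/J with J = π·r^4/2, i.e. τ_max = 2·T / (π·r^3). Convert r = 20 mm = 0.02 m.
  τ_max = (2 × 527) / (π × 0.02^3) = 4.194 × 10⁷ Pa = 41.94 MPa
(b) τ_y = 0.577 × 880 = 507.76 MPa
  SF = τ_y/τ_max = 507.76 / 41.94 = 12.11
Final answer: (a) τ_max = 41.94 MPa, (b) SF = 12.11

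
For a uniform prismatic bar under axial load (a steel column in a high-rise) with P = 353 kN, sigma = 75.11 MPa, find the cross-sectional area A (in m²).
Model: a uniform prismatic bar under axial load, so sigma = P / A.
Solve for A: A = P / sigma.
Convert to SI units:
  P = 353 kN = 353000 N
  sigma = 75.11 MPa = 7.511 × 10⁷ Pa
Substitute:
  A = 353000 / (7.511 × 10⁷)
  A = 0.0047 m²
Final answer: A = 0.0047 m²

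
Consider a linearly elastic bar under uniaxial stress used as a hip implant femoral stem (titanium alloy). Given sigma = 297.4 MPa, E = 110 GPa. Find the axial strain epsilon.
Model: a linearly elastic bar under uniaxial stress, so epsilon = sigma / E.
Convert to SI units:
  sigma = 297.4 MPa = 2.974 × 10⁸ Pa
  E = 110 GPa = 1.1 × 10¹¹ Pa
Substitute:
  epsilon = (2.974 × 10⁸) / (1.1 × 10¹¹)
  epsilon = 0.002704
Final answer: epsilon = 0.002704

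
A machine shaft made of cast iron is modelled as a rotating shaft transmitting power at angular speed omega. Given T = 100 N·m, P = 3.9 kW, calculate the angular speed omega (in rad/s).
Model: a rotating shaft transmitting power at angular speed omega, so P = T·omega.
Solve for omega: omega = P / T.
Convert to SI units:
  P = 3.9 kW = 3900 W
Substitute:
  omega = 3900 / 100
  omega = 39 rad/s
Final answer: omega = 39 rad/s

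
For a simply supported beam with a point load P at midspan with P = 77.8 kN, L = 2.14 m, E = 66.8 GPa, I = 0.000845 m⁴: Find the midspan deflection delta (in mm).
Model: a simply supported beam with a point load P at midspan, so delta = (P·L^3) / (48·E·I).
Convert to SI units:
  P = 77.8 kN = 77800 N
  E = 66.8 GPa = 6.68 × 10¹⁰ Pa
Substitute:
  delta = (77800 × 2.14^3) / (48 × (6.68 × 10¹⁰) × 0.000845)
  delta = 0.0002814 m
Convert: delta = 0.0002814 m = 0.2814 mm
Final answer: delta = 0.2814 mm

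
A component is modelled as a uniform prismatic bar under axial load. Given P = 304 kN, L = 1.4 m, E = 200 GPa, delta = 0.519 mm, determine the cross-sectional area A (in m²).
Model: a uniform prismatic bar under axial load, so delta = (P·L) / (A·E).
Solve for A: A = (P·L) / (delta·E).
Convert to SI units:
  P = 304 kN = 304000 N
  E = 200 GPa = 2 × 10¹¹ Pa
  delta = 0.519 mm = 0.000519 m
Substitute:
  A = (304000 × 1.4) / (0.000519 × (2 × 10¹¹))
  A = 0.0041 m²
Final answer: A = 0.0041 m²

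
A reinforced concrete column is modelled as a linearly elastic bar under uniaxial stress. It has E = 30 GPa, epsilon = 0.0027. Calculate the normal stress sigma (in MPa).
Model: a linearly elastic bar under uniaxial stress, so sigma = E·epsilon.
Convert to SI units:
  E = 30 GPa = 3 × 10¹⁰ Pa
Substitute:
  sigma = (3 × 10¹⁰) × 0.0027
  sigma = 8.1 × 10⁷ Pa
Convert: sigma = 8.1 × 10⁷ Pa = 81 MPa
Final answer: sigma = 81 MPa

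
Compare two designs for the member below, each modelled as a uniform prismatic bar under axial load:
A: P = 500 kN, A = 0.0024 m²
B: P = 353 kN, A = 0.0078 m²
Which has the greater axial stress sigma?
Model: a uniform prismatic bar under axial load, so sigma = P / A (SI units).
  A: sigma = 500000 / 0.0024 = 2.083 × 10⁸ Pa = 208.3 MPa
  B: sigma = 353000 / 0.0078 = 4.526 × 10⁷ Pa = 45.26 MPa
208.3 MPa > 45.26 MPa, so A is larger.
Final answer: A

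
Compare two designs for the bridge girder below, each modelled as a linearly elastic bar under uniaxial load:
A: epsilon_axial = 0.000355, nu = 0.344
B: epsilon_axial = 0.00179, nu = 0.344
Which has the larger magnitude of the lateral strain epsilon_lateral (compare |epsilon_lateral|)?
Model: a linearly elastic bar under uniaxial load, so epsilon_lateral = -nu·epsilon_axial (SI units).
  A: epsilon_lateral = -(0.344 × 0.000355) = -0.0001221
  B: epsilon_lateral = -(0.344 × 0.00179) = -0.0006158
|epsilon_lateral|: A = 0.0001221, B = 0.0006158, so B is larger in magnitude.
Final answer: B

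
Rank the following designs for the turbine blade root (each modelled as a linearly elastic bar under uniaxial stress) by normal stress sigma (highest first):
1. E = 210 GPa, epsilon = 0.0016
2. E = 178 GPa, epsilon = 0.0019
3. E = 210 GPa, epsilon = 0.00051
Model: a linearly elastic bar under uniaxial stress, so sigma = E·epsilon (SI units).
  Case 1: sigma = (2.1 × 10¹¹) × 0.0016 = 3.36 × 10⁸ Pa = 336 MPa
  Case 2: sigma = (1.78 × 10¹¹) × 0.0019 = 3.382 × 10⁸ Pa = 338.2 MPa
  Case 3: sigma = (2.1 × 10¹¹) × 0.00051 = 1.071 × 10⁸ Pa = 107.1 MPa
Ordering: 338.2 MPa (case 2) > 336 MPa (case 1) > 107.1 MPa (case 3)
Final answer: 2, 1, 3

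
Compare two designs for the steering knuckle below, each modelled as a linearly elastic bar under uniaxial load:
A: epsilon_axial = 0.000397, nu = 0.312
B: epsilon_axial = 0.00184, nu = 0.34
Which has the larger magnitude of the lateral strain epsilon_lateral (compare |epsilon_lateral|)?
Model: a linearly elastic bar under uniaxial load, so epsilon_lateral = -nu·epsilon_axial (SI units).
  A: epsilon_lateral = -(0.312 × 0.000397) = -0.0001239
  B: epsilon_lateral = -(0.34 × 0.00184) = -0.0006256
|epsilon_lateral|: A = 0.0001239, B = 0.0006256, so B is larger in magnitude.
Final answer: B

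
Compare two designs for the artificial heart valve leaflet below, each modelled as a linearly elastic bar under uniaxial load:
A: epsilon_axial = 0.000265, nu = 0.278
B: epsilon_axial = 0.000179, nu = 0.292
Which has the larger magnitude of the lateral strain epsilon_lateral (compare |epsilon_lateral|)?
Model: a linearly elastic bar under uniaxial load, so epsilon_lateral = -nu·epsilon_axial (SI units).
  A: epsilon_lateral = -(0.278 × 0.000265) = -7.367 × 10⁻⁵
  B: epsilon_lateral = -(0.292 × 0.000179) = -5.227 × 10⁻⁵
|epsilon_lateral|: A = 7.367 × 10⁻⁵, B = 5.227 × 10⁻⁵, so A is larger in magnitude.
Final answer: A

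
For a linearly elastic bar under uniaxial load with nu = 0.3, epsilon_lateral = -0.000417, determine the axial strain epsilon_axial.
Model: a linearly elastic bar under uniaxial load, so epsilon_lateral = -nu·epsilon_axial.
Solve for epsilon_axial: epsilon_axial = -epsilon_lateral / nu.
Substitute:
  epsilon_axial = -(-0.000417) / 0.3
  epsilon_axial = 0.00139
Final answer: epsilon_axial = 0.00139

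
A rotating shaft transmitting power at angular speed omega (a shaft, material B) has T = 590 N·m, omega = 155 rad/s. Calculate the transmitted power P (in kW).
Model: a rotating shaft transmitting power at angular speed omega, so P = T·omega.
Substitute:
  P = 590 × 155
  P = 91450 W
Convert: P = 91450 W = 91.45 kW
Final answer: P = 91.45 kW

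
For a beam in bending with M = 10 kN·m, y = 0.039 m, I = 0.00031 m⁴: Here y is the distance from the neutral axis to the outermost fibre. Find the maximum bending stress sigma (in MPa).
Model: a beam in bending, so sigma = (M·y) / I.
Convert to SI units:
  M = 10 kN·m = 10000 N·m
Substitute:
  sigma = (10000 × 0.039) / 0.00031
  sigma = 1.258 × 10⁶ Pa
Convert: sigma = 1.258 × 10⁶ Pa = 1.258 MPa
Final answer: sigma = 1.258 MPa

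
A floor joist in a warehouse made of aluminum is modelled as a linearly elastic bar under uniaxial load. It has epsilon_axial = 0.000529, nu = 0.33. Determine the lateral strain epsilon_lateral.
Model: a linearly elastic bar under uniaxial load, so epsilon_lateral = -nu·epsilon_axial.
Substitute:
  epsilon_lateral = -(0.33 × 0.000529)
  epsilon_lateral = -0.0001746
Final answer: epsilon_lateral = -0.0001746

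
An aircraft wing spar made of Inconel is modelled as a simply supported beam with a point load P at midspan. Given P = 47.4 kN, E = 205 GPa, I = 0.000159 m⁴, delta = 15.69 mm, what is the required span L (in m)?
Model: a simply supported beam with a point load P at midspan, so delta = (P·L^3) / (48·E·I).
Solve for L: L = ((48·delta·E·I) / P)^(1/3).
Convert to SI units:
  P = 47.4 kN = 47400 N
  E = 205 GPa = 2.05 × 10¹¹ Pa
  delta = 15.69 mm = 0.01569 m
Substitute:
  L = ((48 × 0.01569 × (2.05 × 10¹¹) × 0.000159) / 47400)^(1/3)
  L = 8.031 m
Final answer: L = 8.031 m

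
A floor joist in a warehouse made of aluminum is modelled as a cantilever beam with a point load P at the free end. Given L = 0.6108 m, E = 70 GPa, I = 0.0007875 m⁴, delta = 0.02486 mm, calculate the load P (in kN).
Model: a cantilever beam with a point load P at the free end, so delta = (P·L^3) / (3·E·I).
Solve for P: P = (3·delta·E·I) / L^3.
Convert to SI units:
  E = 70 GPa = 7 × 10¹⁰ Pa
  delta = 0.02486 mm = 2.486 × 10⁻⁵ m
Substitute:
  P = (3 × (2.486 × 10⁻⁵) × (7 × 10¹⁰) × 0.0007875) / 0.6108^3
  P = 18040 N
Convert: P = 18040 N = 18.04 kN
Final answer: P = 18.04 kN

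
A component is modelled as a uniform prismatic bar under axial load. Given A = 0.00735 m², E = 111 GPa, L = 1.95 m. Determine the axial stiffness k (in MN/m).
Model: a uniform prismatic bar under axial load, so k = (A·E) / L.
Convert to SI units:
  E = 111 GPa = 1.11 × 10¹¹ Pa
Substitute:
  k = (0.00735 × (1.11 × 10¹¹)) / 1.95
  k = 4.184 × 10⁸ N/m
Convert: k = 4.184 × 10⁸ N/m = 418.4 MN/m
Final answer: k = 418.4 MN/m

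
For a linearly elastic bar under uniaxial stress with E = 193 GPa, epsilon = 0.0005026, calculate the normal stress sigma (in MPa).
Model: a linearly elastic bar under uniaxial stress, so epsilon = sigma / E.
Solve for sigma: sigma = epsilon·E.
Convert to SI units:
  E = 193 GPa = 1.93 × 10¹¹ Pa
Substitute:
  sigma = 0.0005026 × (1.93 × 10¹¹)
  sigma = 9.7 × 10⁷ Pa
Convert: sigma = 9.7 × 10⁷ Pa = 97 MPa
Final answer: sigma = 97 MPa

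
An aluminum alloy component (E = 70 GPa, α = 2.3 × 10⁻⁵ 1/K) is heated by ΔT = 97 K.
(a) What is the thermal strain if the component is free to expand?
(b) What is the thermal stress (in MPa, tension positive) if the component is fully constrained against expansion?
(a) Free thermal strain ε_th = α·ΔT = (2.3 × 10⁻⁵) × 97 = 0.002231
(b) Fully constrained, the expansion is suppressed, so σ = -E·α·ΔT. Convert E = 70 GPa = 7 × 10¹⁰ Pa.
  σ = -(7 × 10¹⁰) × (2.3 × 10⁻⁵) × 97 = -1.562 × 10⁸ Pa = -156.2 MPa (compressive)
Final answer: (a) ε_th = 0.002231, (b) σ = -156.2 MPa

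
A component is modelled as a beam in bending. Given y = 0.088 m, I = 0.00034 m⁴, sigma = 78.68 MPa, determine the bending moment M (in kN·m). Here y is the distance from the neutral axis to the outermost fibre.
Model: a beam in bending, so sigma = (M·y) / I.
Solve for M: M = (sigma·I) / y.
Convert to SI units:
  sigma = 78.68 MPa = 7.868 × 10⁷ Pa
Substitute:
  M = ((7.868 × 10⁷) × 0.00034) / 0.088
  M = 304000 N·m
Convert: M = 304000 N·m = 304 kN·m
Final answer: M = 304 kN·m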